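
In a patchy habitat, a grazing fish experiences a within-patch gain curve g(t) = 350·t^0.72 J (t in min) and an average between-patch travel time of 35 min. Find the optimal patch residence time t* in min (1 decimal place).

90.0 min

Optimal t* satisfies g'(t*) = g(t*)/(T + t*).
g'(t) = 0.72·350·t^-0.28. Setting 0.72·350·t^-0.28 = 350·t^0.72/(35+t) gives 0.72(35+t) = t, so 0.28·t = 0.72×35.
t* = 0.72×35/0.28 = 90 min.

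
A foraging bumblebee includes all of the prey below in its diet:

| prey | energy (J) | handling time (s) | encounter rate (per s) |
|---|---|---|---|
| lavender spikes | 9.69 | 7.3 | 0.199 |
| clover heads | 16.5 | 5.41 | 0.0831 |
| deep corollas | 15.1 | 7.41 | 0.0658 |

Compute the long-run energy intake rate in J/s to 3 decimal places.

1.266 J/s

R = Σλ_iE_i / (1 + Σλ_ih_i)
Numerator: 0.199×9.69 + 0.0831×16.5 + 0.0658×15.1 = 4.293
Denominator: 1 + 0.199×7.3 + 0.0831×5.41 + 0.0658×7.41 = 3.39
R = 4.293/3.39 = 1.266 J/s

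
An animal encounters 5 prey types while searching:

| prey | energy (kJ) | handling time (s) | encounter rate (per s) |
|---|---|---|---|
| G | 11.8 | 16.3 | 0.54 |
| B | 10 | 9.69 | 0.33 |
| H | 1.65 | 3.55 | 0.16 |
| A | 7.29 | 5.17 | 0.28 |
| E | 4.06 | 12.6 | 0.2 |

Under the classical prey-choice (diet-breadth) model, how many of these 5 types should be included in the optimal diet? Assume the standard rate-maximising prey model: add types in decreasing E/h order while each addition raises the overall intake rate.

2

Rank by E/h (kJ/s): A 1.41, B 1.03, G 0.724, H 0.465, E 0.322. Include each in turn until the next type's E/h falls below the running intake rate.
Rate on top 1: 0.834. B: 1.03 > 0.834 → include.
Rate on top 2: 0.9461. G: 0.724 < 0.9461 → exclude; stop.
Optimal diet: A, B — 2 of 5 types.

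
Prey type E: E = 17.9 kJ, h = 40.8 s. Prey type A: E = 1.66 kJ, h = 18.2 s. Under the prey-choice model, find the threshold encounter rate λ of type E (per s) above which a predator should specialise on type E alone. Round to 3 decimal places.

0.006 per s

At the threshold, the rate on type E alone equals the profitability of type A: λ·17.9/(1 + λ·40.8) = 1.66/18.2 = 0.09121.
Rearranging, λ(17.9 − 0.09121×40.8) = 0.09121, so λ = 0.09121/14.18 = 0.006433 per s.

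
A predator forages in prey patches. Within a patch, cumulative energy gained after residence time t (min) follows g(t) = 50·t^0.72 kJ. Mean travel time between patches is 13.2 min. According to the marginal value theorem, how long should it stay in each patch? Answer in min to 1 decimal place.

Maximise g(t)/(T+t): set derivative to zero → g'(t)(T+t) = g(t).
g'(t) = 0.72·50·t^-0.28. Setting 0.72·50·t^-0.28 = 50·t^0.72/(13.2+t) gives 0.72(13.2+t) = t, so 0.28·t = 0.72×13.2.
t* = 0.72×13.2/0.28 = 33.94 min.

33.9 min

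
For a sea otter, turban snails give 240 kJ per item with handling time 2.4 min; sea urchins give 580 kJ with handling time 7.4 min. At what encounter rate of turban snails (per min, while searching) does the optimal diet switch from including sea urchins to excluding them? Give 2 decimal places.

1.51 per min

At the threshold, the rate on turban snails alone equals the profitability of sea urchins: λ·240/(1 + λ·2.4) = 580/7.4 = 78.38.
Rearranging, λ(240 − 78.38×2.4) = 78.38, so λ = 78.38/51.89 = 1.51 per min.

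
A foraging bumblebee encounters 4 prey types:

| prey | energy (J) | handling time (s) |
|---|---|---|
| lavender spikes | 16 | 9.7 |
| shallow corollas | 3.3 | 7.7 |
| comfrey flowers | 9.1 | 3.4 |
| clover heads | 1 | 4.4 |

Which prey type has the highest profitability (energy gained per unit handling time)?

Profitability E/h (J/s): lavender spikes = 16/9.7 = 1.65, shallow corollas = 3.3/7.7 = 0.429, comfrey flowers = 9.1/3.4 = 2.68, clover heads = 1/4.4 = 0.227.
Ranked: comfrey flowers > lavender spikes > shallow corollas > clover heads.

comfrey flowers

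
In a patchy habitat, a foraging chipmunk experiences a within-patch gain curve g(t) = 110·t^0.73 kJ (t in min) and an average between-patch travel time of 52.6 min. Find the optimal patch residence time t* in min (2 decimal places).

142.21 min

Optimal t* satisfies g'(t*) = g(t*)/(T + t*).
g'(t) = 0.73·110·t^-0.27. Setting 0.73·110·t^-0.27 = 110·t^0.73/(52.6+t) gives 0.73(52.6+t) = t, so 0.27·t = 0.73×52.6.
t* = 0.73×52.6/0.27 = 142.2 min.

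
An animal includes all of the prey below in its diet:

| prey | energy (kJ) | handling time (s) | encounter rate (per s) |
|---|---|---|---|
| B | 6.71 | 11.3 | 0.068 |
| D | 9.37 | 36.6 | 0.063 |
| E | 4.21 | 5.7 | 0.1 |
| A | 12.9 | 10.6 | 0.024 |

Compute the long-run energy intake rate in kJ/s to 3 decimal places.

R = Σλ_iE_i / (1 + Σλ_ih_i)
Numerator: 0.068×6.71 + 0.063×9.37 + 0.1×4.21 + 0.024×12.9 = 1.777
Denominator: 1 + 0.068×11.3 + 0.063×36.6 + 0.1×5.7 + 0.024×10.6 = 4.899
R = 1.777/4.899 = 0.3628 kJ/s

0.363 kJ/s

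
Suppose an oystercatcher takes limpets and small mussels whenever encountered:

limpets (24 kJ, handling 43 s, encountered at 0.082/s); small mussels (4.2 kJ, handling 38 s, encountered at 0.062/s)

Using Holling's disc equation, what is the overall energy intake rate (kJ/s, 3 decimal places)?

0.324 kJ/s

R = Σλ_iE_i / (1 + Σλ_ih_i)
Numerator: 0.082×24 + 0.062×4.2 = 2.228
Denominator: 1 + 0.082×43 + 0.062×38 = 6.882
R = 2.228/6.882 = 0.3238 kJ/s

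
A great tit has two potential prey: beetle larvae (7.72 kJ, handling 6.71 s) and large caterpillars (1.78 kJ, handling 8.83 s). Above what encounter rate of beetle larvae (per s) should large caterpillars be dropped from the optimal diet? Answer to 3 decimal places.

Drop large caterpillars once their profitability E₂/h₂ falls below the rate achievable on beetle larvae alone: E₂/h₂ = λE₁/(1 + λh₁).
Solve for λ: λE₁h₂ = E₂(1 + λh₁) → λ(E₁h₂ − E₂h₁) = E₂ → λ = E₂/(E₁h₂ − E₂h₁).
λ = 1.78/(7.72×8.83 − 1.78×6.71) = 1.78/56.22 = 0.03166 per s.

0.032 per s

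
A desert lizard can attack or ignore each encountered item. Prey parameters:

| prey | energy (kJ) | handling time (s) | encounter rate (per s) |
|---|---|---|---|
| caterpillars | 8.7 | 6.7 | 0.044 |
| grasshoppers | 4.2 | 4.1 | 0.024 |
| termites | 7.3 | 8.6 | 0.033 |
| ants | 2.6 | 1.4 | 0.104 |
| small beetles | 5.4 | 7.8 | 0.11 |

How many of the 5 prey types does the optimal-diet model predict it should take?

5

Rank by E/h (kJ/s): ants 1.86, caterpillars 1.3, grasshoppers 1.02, termites 0.849, small beetles 0.692. Include each in turn until the next type's E/h falls below the running intake rate.
Rate on top 1: 0.236. caterpillars: 1.3 > 0.236 → include.
Rate on top 2: 0.4535. grasshoppers: 1.02 > 0.4535 → include.
Rate on top 3: 0.49. termites: 0.849 > 0.49 → include.
Rate on top 4: 0.5459. small beetles: 0.692 > 0.5459 → include.
Optimal diet: ants, caterpillars, grasshoppers, termites, small beetles — 5 of 5 types.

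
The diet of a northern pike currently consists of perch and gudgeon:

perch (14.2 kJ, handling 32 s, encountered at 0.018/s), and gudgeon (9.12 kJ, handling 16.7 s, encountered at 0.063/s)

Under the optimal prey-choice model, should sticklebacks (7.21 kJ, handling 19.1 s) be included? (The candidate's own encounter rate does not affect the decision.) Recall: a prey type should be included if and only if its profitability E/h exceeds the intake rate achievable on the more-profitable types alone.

Yes

Current rate: (0.018×14.2 + 0.063×9.12)/(1 + 0.018×32 + 0.063×16.7) = 0.3159 kJ/s.
sticklebacks: E/h = 7.21/19.1 = 0.3775 kJ/s.
0.3775 > 0.3159, so adding sticklebacks raises the average — include it.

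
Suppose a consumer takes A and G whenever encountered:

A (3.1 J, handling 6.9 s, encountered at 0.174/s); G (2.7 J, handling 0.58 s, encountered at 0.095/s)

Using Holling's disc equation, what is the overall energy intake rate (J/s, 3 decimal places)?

Energy encountered per unit search time: 0.174×3.1 + 0.095×2.7 = 0.7959 J/s.
Handling time per unit search time: 0.174×6.9 + 0.095×0.58 = 1.256.
Rate = 0.7959/(1 + 1.256) = 0.3528 J/s.

0.353 J/s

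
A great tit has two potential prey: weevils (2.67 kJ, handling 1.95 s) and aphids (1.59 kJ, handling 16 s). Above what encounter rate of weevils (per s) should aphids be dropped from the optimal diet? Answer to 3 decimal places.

0.040 per s

At the threshold, the rate on weevils alone equals the profitability of aphids: λ·2.67/(1 + λ·1.95) = 1.59/16 = 0.09938.
Rearranging, λ(2.67 − 0.09938×1.95) = 0.09938, so λ = 0.09938/2.476 = 0.04013 per s.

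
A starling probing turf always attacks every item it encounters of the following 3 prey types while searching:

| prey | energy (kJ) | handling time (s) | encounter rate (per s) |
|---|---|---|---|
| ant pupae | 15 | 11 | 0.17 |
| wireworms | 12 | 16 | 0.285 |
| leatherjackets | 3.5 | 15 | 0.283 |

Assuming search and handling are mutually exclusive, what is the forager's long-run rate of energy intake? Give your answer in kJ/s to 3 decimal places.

R = (0.17×15 + 0.285×12 + 0.283×3.5) / (1 + 0.17×11 + 0.285×16 + 0.283×15) = 6.96/11.67 = 0.5962 kJ/s.

0.596 kJ/s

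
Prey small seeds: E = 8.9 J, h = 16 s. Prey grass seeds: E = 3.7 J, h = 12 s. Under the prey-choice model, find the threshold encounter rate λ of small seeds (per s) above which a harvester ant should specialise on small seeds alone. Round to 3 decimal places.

At the threshold, the rate on small seeds alone equals the profitability of grass seeds: λ·8.9/(1 + λ·16) = 3.7/12 = 0.3083.
Rearranging, λ(8.9 − 0.3083×16) = 0.3083, so λ = 0.3083/3.967 = 0.07773 per s.

0.078 per s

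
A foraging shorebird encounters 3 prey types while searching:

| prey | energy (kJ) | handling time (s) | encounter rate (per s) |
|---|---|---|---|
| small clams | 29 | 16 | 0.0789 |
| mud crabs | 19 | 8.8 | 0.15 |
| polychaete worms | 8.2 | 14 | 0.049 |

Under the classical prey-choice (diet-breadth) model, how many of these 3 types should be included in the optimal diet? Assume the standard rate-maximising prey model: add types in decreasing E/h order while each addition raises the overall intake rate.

Profitabilities (E/h, kJ/s): mud crabs 2.16, small clams 1.81, polychaete worms 0.586. Add prey in this order while the next type's profitability exceeds the intake rate on those already taken.
Rate on top 1: 1.228. small clams: 1.81 > 1.228 → include.
Rate on top 2: 1.434. polychaete worms: 0.586 < 1.434 → exclude; stop.
Optimal diet: mud crabs, small clams — 2 of 3 types.

2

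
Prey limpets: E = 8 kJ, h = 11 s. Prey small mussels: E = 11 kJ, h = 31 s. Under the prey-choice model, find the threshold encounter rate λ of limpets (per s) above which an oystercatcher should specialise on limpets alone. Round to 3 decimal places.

0.087 per s

At the threshold, the rate on limpets alone equals the profitability of small mussels: λ·8/(1 + λ·11) = 11/31 = 0.3548.
Rearranging, λ(8 − 0.3548×11) = 0.3548, so λ = 0.3548/4.097 = 0.08661 per s.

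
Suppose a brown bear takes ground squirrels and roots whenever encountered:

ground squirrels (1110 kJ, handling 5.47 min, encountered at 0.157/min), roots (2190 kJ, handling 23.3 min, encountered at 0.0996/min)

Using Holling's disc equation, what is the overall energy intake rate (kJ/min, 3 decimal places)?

Energy encountered per unit search time: 0.157×1110 + 0.0996×2190 = 392.4 kJ/min.
Handling time per unit search time: 0.157×5.47 + 0.0996×23.3 = 3.179.
Rate = 392.4/(1 + 3.179) = 93.89 kJ/min.

93.886 kJ/min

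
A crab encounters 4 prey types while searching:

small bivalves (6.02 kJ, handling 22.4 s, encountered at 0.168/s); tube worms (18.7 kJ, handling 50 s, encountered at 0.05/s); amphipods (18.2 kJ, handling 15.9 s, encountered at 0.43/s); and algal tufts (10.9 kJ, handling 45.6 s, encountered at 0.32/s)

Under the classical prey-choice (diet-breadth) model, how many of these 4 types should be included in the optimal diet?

Rank by E/h (kJ/s): amphipods 1.14, tube worms 0.374, small bivalves 0.269, algal tufts 0.239. Include each in turn until the next type's E/h falls below the running intake rate.
Rate on top 1: 0.9986. tube worms: 0.374 < 0.9986 → exclude; stop.
Optimal diet: amphipods — 1 of 4 types.

1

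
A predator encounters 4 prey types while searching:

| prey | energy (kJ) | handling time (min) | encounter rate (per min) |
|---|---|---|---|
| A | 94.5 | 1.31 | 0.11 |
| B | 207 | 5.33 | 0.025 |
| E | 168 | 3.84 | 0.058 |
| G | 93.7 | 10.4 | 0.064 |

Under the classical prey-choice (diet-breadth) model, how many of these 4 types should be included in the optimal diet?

3

Profitabilities (E/h, kJ/min): A 72.1, E 43.8, B 38.8, G 9.01. Add prey in this order while the next type's profitability exceeds the intake rate on those already taken.
Rate on top 1: 9.086. E: 43.8 > 9.086 → include.
Rate on top 2: 14.73. B: 38.8 > 14.73 → include.
Rate on top 3: 16.88. G: 9.01 < 16.88 → exclude; stop.
Optimal diet: A, E, B — 3 of 4 types.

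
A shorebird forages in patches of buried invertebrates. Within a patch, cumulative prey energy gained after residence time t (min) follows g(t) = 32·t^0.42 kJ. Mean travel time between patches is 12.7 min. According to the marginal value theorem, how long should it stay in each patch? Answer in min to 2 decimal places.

9.20 min

By the marginal value theorem, leave when the instantaneous gain rate g'(t) equals the habitat-wide average g(t)/(T + t).
g'(t) = 0.42·32·t^-0.58. Setting 0.42·32·t^-0.58 = 32·t^0.42/(12.7+t) gives 0.42(12.7+t) = t, so 0.58·t = 0.42×12.7.
t* = 0.42×12.7/0.58 = 9.197 min.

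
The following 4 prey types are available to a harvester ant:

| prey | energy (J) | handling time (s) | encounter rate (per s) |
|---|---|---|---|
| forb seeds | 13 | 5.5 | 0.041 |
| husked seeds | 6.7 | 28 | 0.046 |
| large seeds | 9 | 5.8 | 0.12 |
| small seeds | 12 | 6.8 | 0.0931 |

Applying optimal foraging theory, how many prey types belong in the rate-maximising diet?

3

E/h in descending order: forb seeds 2.36, small seeds 1.76, large seeds 1.55, husked seeds 0.239 J/s. The optimal diet is the largest prefix of this list for which every included type satisfies E_i/h_i > R on the types above it.
Rate on top 1: 0.4349. small seeds: 1.76 > 0.4349 → include.
Rate on top 2: 0.8879. large seeds: 1.55 > 0.8879 → include.
Rate on top 3: 1.069. husked seeds: 0.239 < 1.069 → exclude; stop.
Optimal diet: forb seeds, small seeds, large seeds — 3 of 4 types.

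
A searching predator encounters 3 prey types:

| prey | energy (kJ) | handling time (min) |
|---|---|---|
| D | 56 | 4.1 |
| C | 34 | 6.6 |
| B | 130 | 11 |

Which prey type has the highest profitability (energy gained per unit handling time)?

D

In descending order of E/h:
D: 56/4.1 = 13.7 kJ/min
B: 130/11 = 11.8 kJ/min
C: 34/6.6 = 5.15 kJ/min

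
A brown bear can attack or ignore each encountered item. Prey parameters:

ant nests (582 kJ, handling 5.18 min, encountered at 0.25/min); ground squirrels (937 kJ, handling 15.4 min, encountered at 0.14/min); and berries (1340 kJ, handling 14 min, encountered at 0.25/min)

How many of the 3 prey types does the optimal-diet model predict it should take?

2

E/h in descending order: ant nests 112, berries 95.7, ground squirrels 60.8 kJ/min. The optimal diet is the largest prefix of this list for which every included type satisfies E_i/h_i > R on the types above it.
Rate on top 1: 63.4. berries: 95.7 > 63.4 → include.
Rate on top 2: 82.92. ground squirrels: 60.8 < 82.92 → exclude; stop.
Optimal diet: ant nests, berries — 2 of 3 types.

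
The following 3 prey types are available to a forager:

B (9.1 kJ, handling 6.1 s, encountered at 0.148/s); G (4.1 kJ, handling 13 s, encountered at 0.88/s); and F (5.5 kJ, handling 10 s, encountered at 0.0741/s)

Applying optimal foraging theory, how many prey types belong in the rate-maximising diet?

Profitabilities (E/h, kJ/s): B 1.49, F 0.55, G 0.315. Add prey in this order while the next type's profitability exceeds the intake rate on those already taken.
Rate on top 1: 0.7078. F: 0.55 < 0.7078 → exclude; stop.
Optimal diet: B — 1 of 3 types.

1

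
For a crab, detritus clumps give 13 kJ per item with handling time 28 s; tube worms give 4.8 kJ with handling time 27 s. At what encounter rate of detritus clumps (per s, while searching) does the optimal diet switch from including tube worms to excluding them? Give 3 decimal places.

The zero-one rule: include tube worms iff E₂/h₂ > λE₁/(1+λh₁). Equality gives the switch point.
λE₁h₂ = E₂ + λE₂h₁ ⇒ λ = E₂/(E₁h₂ − E₂h₁) = 4.8/(351 − 134.4) = 0.02216 per s.

0.022 per s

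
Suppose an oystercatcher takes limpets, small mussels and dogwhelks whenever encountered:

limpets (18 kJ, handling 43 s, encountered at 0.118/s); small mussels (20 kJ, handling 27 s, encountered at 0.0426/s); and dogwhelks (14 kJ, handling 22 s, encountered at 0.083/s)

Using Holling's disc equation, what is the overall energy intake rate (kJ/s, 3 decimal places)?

R = Σλ_iE_i / (1 + Σλ_ih_i)
Numerator: 0.118×18 + 0.0426×20 + 0.083×14 = 4.138
Denominator: 1 + 0.118×43 + 0.0426×27 + 0.083×22 = 9.05
R = 4.138/9.05 = 0.4572 kJ/s

0.457 kJ/s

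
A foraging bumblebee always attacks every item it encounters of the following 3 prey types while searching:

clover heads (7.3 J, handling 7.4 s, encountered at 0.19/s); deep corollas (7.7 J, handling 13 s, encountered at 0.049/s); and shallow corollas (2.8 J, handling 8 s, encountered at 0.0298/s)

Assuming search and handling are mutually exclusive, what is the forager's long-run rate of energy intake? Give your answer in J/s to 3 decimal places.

0.563 J/s

R = Σλ_iE_i / (1 + Σλ_ih_i)
Numerator: 0.19×7.3 + 0.049×7.7 + 0.0298×2.8 = 1.848
Denominator: 1 + 0.19×7.4 + 0.049×13 + 0.0298×8 = 3.281
R = 1.848/3.281 = 0.5631 J/s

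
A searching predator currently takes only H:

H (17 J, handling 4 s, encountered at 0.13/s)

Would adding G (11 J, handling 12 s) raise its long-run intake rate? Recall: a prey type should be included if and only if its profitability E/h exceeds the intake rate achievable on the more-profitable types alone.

Current rate: (0.13×17)/(1 + 0.13×4) = 1.454 J/s.
Profitability of G: 11/12 = 0.9167 J/s.
Since 0.9167 < R, time spent handling G is better spent searching.

No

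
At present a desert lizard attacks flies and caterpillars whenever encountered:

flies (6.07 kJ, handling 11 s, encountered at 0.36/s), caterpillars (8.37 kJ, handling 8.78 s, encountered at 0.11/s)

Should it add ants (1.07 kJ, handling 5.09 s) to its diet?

Intake rate on the current diet: R = (0.36×6.07 + 0.11×8.37) / (1 + 0.36×11 + 0.11×8.78) = 3.106/5.926 = 0.5241 kJ/s.
ants: E/h = 1.07/5.09 = 0.2102 kJ/s.
Since 0.2102 < R, time spent handling ants is better spent searching.

No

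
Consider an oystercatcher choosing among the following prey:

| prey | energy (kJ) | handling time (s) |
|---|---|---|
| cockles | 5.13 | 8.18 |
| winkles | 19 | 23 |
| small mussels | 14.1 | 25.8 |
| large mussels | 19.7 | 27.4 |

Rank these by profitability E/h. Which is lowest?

small mussels

Profitability E/h (kJ/s): cockles = 5.13/8.18 = 0.627, winkles = 19/23 = 0.826, small mussels = 14.1/25.8 = 0.547, large mussels = 19.7/27.4 = 0.719.
Ranked: winkles > large mussels > cockles > small mussels.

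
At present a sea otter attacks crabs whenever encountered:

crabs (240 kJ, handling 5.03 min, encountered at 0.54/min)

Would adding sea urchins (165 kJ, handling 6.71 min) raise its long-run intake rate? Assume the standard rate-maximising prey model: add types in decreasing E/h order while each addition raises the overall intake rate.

No

Current rate: (0.54×240)/(1 + 0.54×5.03) = 34.87 kJ/min.
Profitability of sea urchins: 165/6.71 = 24.59 kJ/min.
24.59 < 34.87, so adding sea urchins would lower the average — exclude it.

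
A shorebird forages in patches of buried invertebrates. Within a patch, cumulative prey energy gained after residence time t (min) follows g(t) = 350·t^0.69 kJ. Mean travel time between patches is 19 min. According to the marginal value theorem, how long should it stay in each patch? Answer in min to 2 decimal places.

Maximise g(t)/(T+t): set derivative to zero → g'(t)(T+t) = g(t).
g'(t) = 0.69·350·t^-0.31. Setting 0.69·350·t^-0.31 = 350·t^0.69/(19+t) gives 0.69(19+t) = t, so 0.31·t = 0.69×19.
t* = 0.69×19/0.31 = 42.29 min.

42.29 min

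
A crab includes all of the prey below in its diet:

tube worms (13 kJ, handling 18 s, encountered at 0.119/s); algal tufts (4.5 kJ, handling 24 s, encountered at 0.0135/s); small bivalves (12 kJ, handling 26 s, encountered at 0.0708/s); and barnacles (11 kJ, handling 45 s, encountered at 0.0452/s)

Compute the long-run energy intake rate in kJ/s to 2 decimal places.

R = Σλ_iE_i / (1 + Σλ_ih_i)
Numerator: 0.119×13 + 0.0135×4.5 + 0.0708×12 + 0.0452×11 = 2.955
Denominator: 1 + 0.119×18 + 0.0135×24 + 0.0708×26 + 0.0452×45 = 7.341
R = 2.955/7.341 = 0.4025 kJ/s

0.40 kJ/s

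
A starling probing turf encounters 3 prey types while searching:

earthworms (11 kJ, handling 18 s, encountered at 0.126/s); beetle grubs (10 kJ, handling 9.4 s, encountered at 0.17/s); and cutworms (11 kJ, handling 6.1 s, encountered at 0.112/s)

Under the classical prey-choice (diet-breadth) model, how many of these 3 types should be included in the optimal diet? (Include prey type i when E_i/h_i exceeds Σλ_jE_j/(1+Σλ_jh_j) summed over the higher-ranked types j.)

2

Profitabilities (E/h, kJ/s): cutworms 1.8, beetle grubs 1.06, earthworms 0.611. Add prey in this order while the next type's profitability exceeds the intake rate on those already taken.
Rate on top 1: 0.7319. beetle grubs: 1.06 > 0.7319 → include.
Rate on top 2: 0.8936. earthworms: 0.611 < 0.8936 → exclude; stop.
Optimal diet: cutworms, beetle grubs — 2 of 3 types.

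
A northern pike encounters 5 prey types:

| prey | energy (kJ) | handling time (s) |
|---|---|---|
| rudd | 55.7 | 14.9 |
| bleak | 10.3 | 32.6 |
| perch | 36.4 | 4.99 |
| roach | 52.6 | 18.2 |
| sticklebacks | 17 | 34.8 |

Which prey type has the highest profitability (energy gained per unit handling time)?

In descending order of E/h:
perch: 36.4/4.99 = 7.29 kJ/s
rudd: 55.7/14.9 = 3.74 kJ/s
roach: 52.6/18.2 = 2.89 kJ/s
sticklebacks: 17/34.8 = 0.489 kJ/s
bleak: 10.3/32.6 = 0.316 kJ/s

perch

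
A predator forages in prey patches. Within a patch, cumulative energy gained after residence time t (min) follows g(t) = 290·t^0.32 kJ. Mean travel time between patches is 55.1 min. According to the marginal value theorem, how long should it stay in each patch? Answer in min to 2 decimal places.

By the marginal value theorem, leave when the instantaneous gain rate g'(t) equals the habitat-wide average g(t)/(T + t).
g'(t) = 0.32·290·t^-0.68. Setting 0.32·290·t^-0.68 = 290·t^0.32/(55.1+t) gives 0.32(55.1+t) = t, so 0.68·t = 0.32×55.1.
t* = 0.32×55.1/0.68 = 25.93 min.

25.93 min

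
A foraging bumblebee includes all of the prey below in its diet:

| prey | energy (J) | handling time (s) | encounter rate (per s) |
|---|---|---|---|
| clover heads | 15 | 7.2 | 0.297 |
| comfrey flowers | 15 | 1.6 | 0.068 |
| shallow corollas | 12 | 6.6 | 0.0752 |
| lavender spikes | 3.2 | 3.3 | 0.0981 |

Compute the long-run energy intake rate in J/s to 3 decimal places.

R = (0.297×15 + 0.068×15 + 0.0752×12 + 0.0981×3.2) / (1 + 0.297×7.2 + 0.068×1.6 + 0.0752×6.6 + 0.0981×3.3) = 6.691/4.067 = 1.645 J/s.

1.645 J/s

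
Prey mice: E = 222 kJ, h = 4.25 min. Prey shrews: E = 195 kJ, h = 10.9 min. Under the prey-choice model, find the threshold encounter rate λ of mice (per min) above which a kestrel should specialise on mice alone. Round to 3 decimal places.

0.123 per min

Drop shrews once their profitability E₂/h₂ falls below the rate achievable on mice alone: E₂/h₂ = λE₁/(1 + λh₁).
Solve for λ: λE₁h₂ = E₂(1 + λh₁) → λ(E₁h₂ − E₂h₁) = E₂ → λ = E₂/(E₁h₂ − E₂h₁).
λ = 195/(222×10.9 − 195×4.25) = 195/1591 = 0.1226 per min.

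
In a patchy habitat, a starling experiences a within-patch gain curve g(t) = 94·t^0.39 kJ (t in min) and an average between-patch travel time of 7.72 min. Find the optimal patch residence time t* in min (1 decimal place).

By the marginal value theorem, leave when the instantaneous gain rate g'(t) equals the habitat-wide average g(t)/(T + t).
g'(t) = 0.39·94·t^-0.61. Setting 0.39·94·t^-0.61 = 94·t^0.39/(7.72+t) gives 0.39(7.72+t) = t, so 0.61·t = 0.39×7.72.
t* = 0.39×7.72/0.61 = 4.936 min.

4.9 min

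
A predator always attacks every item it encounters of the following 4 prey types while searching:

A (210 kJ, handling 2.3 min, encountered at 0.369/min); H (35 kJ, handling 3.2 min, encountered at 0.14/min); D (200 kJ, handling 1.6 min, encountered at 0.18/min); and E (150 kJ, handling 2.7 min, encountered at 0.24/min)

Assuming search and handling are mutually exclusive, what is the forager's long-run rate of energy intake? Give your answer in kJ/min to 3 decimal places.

R = Σλ_iE_i / (1 + Σλ_ih_i)
Numerator: 0.369×210 + 0.14×35 + 0.18×200 + 0.24×150 = 154.4
Denominator: 1 + 0.369×2.3 + 0.14×3.2 + 0.18×1.6 + 0.24×2.7 = 3.233
R = 154.4/3.233 = 47.76 kJ/min

47.759 kJ/min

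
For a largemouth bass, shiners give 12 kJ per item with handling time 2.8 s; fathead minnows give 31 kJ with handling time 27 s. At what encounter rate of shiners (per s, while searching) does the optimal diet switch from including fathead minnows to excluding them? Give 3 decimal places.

Drop fathead minnows once their profitability E₂/h₂ falls below the rate achievable on shiners alone: E₂/h₂ = λE₁/(1 + λh₁).
Solve for λ: λE₁h₂ = E₂(1 + λh₁) → λ(E₁h₂ − E₂h₁) = E₂ → λ = E₂/(E₁h₂ − E₂h₁).
λ = 31/(12×27 − 31×2.8) = 31/237.2 = 0.1307 per s.

0.131 per s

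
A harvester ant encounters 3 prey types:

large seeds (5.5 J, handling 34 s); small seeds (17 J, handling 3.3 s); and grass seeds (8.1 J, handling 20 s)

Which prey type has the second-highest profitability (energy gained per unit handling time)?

grass seeds

Profitability E/h (J/s): large seeds = 5.5/34 = 0.162, small seeds = 17/3.3 = 5.15, grass seeds = 8.1/20 = 0.405.
Ranked: small seeds > grass seeds > large seeds.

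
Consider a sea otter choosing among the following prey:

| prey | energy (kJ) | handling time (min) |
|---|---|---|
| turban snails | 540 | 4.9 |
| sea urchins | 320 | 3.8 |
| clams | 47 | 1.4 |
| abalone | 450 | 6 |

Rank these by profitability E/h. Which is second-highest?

sea urchins

In descending order of E/h:
turban snails: 540/4.9 = 110 kJ/min
sea urchins: 320/3.8 = 84.2 kJ/min
abalone: 450/6 = 75 kJ/min
clams: 47/1.4 = 33.6 kJ/min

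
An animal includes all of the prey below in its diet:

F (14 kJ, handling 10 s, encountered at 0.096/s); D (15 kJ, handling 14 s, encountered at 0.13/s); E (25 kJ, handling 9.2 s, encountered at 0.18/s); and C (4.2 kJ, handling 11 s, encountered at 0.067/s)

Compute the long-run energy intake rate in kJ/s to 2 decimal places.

1.31 kJ/s

Energy encountered per unit search time: 0.096×14 + 0.13×15 + 0.18×25 + 0.067×4.2 = 8.075 kJ/s.
Handling time per unit search time: 0.096×10 + 0.13×14 + 0.18×9.2 + 0.067×11 = 5.173.
Rate = 8.075/(1 + 5.173) = 1.308 kJ/s.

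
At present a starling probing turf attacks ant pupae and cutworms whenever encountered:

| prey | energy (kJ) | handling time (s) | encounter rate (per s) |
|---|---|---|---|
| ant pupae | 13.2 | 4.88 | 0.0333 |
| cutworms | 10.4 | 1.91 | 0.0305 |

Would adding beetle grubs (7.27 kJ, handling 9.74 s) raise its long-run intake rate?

Yes

Current rate: (0.0333×13.2 + 0.0305×10.4)/(1 + 0.0333×4.88 + 0.0305×1.91) = 0.6199 kJ/s.
Profitability of beetle grubs: 7.27/9.74 = 0.7464 kJ/s.
Since 0.7464 > R, including beetle grubs increases the long-run rate.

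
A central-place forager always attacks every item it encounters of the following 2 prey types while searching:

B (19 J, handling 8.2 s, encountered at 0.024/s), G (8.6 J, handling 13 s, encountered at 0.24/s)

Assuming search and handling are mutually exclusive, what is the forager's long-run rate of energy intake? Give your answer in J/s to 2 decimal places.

R = (0.024×19 + 0.24×8.6) / (1 + 0.024×8.2 + 0.24×13) = 2.52/4.317 = 0.5838 J/s.

0.58 J/s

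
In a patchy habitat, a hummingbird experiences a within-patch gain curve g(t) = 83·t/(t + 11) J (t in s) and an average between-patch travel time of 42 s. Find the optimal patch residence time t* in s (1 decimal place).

21.5 s

Maximise g(t)/(T+t): set derivative to zero → g'(t)(T+t) = g(t).
g'(t) = 83·11/(t + 11)². Setting 83·11/(t+11)² = 83t/[(t+11)(42+t)] gives 11(42+t) = t(t+11), so t² = 11×42 = 462.
t* = √462 = 21.49 s.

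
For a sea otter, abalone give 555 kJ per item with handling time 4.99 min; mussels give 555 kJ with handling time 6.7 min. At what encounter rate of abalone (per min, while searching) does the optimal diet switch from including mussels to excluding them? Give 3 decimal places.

0.585 per min

Drop mussels once their profitability E₂/h₂ falls below the rate achievable on abalone alone: E₂/h₂ = λE₁/(1 + λh₁).
Solve for λ: λE₁h₂ = E₂(1 + λh₁) → λ(E₁h₂ − E₂h₁) = E₂ → λ = E₂/(E₁h₂ − E₂h₁).
λ = 555/(555×6.7 − 555×4.99) = 555/949 = 0.5848 per min.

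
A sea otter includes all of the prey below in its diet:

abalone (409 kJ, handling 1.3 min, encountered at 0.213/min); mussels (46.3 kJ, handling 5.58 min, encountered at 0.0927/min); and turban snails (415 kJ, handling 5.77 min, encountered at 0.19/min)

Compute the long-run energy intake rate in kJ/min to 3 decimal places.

R = Σλ_iE_i / (1 + Σλ_ih_i)
Numerator: 0.213×409 + 0.0927×46.3 + 0.19×415 = 170.3
Denominator: 1 + 0.213×1.3 + 0.0927×5.58 + 0.19×5.77 = 2.89
R = 170.3/2.89 = 58.9 kJ/min

58.904 kJ/min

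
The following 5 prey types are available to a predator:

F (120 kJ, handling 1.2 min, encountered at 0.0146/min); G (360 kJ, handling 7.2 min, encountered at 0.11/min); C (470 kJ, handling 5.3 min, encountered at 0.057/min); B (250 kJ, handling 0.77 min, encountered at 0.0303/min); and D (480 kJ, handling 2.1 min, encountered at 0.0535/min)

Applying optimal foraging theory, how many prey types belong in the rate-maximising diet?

5

Rank by E/h (kJ/min): B 325, D 229, F 100, C 88.7, G 50. Include each in turn until the next type's E/h falls below the running intake rate.
Rate on top 1: 7.402. D: 229 > 7.402 → include.
Rate on top 2: 29.28. F: 100 > 29.28 → include.
Rate on top 3: 30.36. C: 88.7 > 30.36 → include.
Rate on top 4: 42.46. G: 50 > 42.46 → include.
Optimal diet: B, D, F, C, G — 5 of 5 types.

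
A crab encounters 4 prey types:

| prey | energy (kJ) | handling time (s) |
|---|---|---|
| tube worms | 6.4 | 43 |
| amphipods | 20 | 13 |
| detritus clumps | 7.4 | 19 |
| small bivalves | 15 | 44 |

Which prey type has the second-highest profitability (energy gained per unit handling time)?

In descending order of E/h:
amphipods: 20/13 = 1.54 kJ/s
detritus clumps: 7.4/19 = 0.389 kJ/s
small bivalves: 15/44 = 0.341 kJ/s
tube worms: 6.4/43 = 0.149 kJ/s

detritus clumps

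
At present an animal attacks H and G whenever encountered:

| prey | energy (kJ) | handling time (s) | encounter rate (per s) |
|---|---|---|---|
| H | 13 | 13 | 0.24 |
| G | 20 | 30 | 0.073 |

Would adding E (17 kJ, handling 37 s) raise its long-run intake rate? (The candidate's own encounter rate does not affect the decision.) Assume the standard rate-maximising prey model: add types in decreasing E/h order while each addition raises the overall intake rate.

No

Intake rate on the current diet: R = (0.24×13 + 0.073×20) / (1 + 0.24×13 + 0.073×30) = 4.58/6.31 = 0.7258 kJ/s.
E: E/h = 17/37 = 0.4595 kJ/s.
0.4595 < 0.7258, so adding E would lower the average — exclude it.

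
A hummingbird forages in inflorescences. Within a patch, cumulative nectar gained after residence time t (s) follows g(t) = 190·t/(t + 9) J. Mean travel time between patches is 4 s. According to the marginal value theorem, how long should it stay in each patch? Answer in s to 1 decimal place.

By the marginal value theorem, leave when the instantaneous gain rate g'(t) equals the habitat-wide average g(t)/(T + t).
g'(t) = 190·9/(t + 9)². Setting 190·9/(t+9)² = 190t/[(t+9)(4+t)] gives 9(4+t) = t(t+9), so t² = 9×4 = 36.
t* = √36 = 6 s.

6.0 s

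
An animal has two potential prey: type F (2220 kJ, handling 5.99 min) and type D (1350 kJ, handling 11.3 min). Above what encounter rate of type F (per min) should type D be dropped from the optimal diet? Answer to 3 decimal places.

0.079 per min

Drop type D once their profitability E₂/h₂ falls below the rate achievable on type F alone: E₂/h₂ = λE₁/(1 + λh₁).
Solve for λ: λE₁h₂ = E₂(1 + λh₁) → λ(E₁h₂ − E₂h₁) = E₂ → λ = E₂/(E₁h₂ − E₂h₁).
λ = 1350/(2220×11.3 − 1350×5.99) = 1350/1.7e+04 = 0.07941 per min.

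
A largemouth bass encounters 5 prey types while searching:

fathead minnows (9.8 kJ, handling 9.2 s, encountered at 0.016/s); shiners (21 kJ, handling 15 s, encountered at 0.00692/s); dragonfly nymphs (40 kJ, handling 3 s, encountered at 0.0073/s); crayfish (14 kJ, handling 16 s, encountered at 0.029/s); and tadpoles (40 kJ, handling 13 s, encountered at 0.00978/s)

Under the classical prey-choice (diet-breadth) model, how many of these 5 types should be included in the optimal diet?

5

Profitabilities (E/h, kJ/s): dragonfly nymphs 13.3, tadpoles 3.08, shiners 1.4, fathead minnows 1.07, crayfish 0.875. Add prey in this order while the next type's profitability exceeds the intake rate on those already taken.
Rate on top 1: 0.2857. tadpoles: 3.08 > 0.2857 → include.
Rate on top 2: 0.5946. shiners: 1.4 > 0.5946 → include.
Rate on top 3: 0.6613. fathead minnows: 1.07 > 0.6613 → include.
Rate on top 4: 0.7038. crayfish: 0.875 > 0.7038 → include.
Optimal diet: dragonfly nymphs, tadpoles, shiners, fathead minnows, crayfish — 5 of 5 types.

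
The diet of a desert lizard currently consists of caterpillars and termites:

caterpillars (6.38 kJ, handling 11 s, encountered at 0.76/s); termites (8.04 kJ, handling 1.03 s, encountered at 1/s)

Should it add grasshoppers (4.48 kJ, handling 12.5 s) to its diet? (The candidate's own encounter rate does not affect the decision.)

Current rate: (0.76×6.38 + 1×8.04)/(1 + 0.76×11 + 1×1.03) = 1.241 kJ/s.
grasshoppers: E/h = 4.48/12.5 = 0.3584 kJ/s.
Since 0.3584 < R, time spent handling grasshoppers is better spent searching.

No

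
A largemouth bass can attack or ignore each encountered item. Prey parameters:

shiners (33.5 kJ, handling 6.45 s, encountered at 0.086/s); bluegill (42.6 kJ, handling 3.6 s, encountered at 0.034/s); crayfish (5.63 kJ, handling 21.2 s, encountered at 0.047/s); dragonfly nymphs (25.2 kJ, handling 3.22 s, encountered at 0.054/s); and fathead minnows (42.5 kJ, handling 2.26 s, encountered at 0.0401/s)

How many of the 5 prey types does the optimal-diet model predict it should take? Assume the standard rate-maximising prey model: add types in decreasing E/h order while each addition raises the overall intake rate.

Rank by E/h (kJ/s): fathead minnows 18.8, bluegill 11.8, dragonfly nymphs 7.83, shiners 5.19, crayfish 0.266. Include each in turn until the next type's E/h falls below the running intake rate.
Rate on top 1: 1.563. bluegill: 11.8 > 1.563 → include.
Rate on top 2: 2.599. dragonfly nymphs: 7.83 > 2.599 → include.
Rate on top 3: 3.254. shiners: 5.19 > 3.254 → include.
Rate on top 4: 3.808. crayfish: 0.266 < 3.808 → exclude; stop.
Optimal diet: fathead minnows, bluegill, dragonfly nymphs, shiners — 4 of 5 types.

4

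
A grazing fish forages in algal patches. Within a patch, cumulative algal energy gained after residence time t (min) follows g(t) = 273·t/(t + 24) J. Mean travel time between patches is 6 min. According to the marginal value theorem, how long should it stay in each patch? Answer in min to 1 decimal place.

By the marginal value theorem, leave when the instantaneous gain rate g'(t) equals the habitat-wide average g(t)/(T + t).
g'(t) = 273·24/(t + 24)². Setting 273·24/(t+24)² = 273t/[(t+24)(6+t)] gives 24(6+t) = t(t+24), so t² = 24×6 = 144.
t* = √144 = 12 min.

12.0 min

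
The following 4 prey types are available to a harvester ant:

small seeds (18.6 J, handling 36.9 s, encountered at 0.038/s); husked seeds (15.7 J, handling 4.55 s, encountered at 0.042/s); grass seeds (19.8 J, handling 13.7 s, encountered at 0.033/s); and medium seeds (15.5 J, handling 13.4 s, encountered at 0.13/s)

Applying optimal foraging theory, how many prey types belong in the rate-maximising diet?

Profitabilities (E/h, J/s): husked seeds 3.45, grass seeds 1.45, medium seeds 1.16, small seeds 0.504. Add prey in this order while the next type's profitability exceeds the intake rate on those already taken.
Rate on top 1: 0.5536. grass seeds: 1.45 > 0.5536 → include.
Rate on top 2: 0.7989. medium seeds: 1.16 > 0.7989 → include.
Rate on top 3: 0.983. small seeds: 0.504 < 0.983 → exclude; stop.
Optimal diet: husked seeds, grass seeds, medium seeds — 3 of 4 types.

3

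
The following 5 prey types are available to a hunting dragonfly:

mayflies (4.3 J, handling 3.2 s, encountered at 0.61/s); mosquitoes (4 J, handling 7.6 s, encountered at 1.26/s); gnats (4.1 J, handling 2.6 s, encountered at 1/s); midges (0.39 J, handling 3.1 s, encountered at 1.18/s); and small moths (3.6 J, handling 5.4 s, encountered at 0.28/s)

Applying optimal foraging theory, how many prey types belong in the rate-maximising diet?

2

Rank by E/h (J/s): gnats 1.58, mayflies 1.34, small moths 0.667, mosquitoes 0.526, midges 0.126. Include each in turn until the next type's E/h falls below the running intake rate.
Rate on top 1: 1.139. mayflies: 1.34 > 1.139 → include.
Rate on top 2: 1.211. small moths: 0.667 < 1.211 → exclude; stop.
Optimal diet: gnats, mayflies — 2 of 5 types.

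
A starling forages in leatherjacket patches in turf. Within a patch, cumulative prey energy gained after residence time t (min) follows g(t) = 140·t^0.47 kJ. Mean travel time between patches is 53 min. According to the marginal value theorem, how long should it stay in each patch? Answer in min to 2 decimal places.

47.00 min

Optimal t* satisfies g'(t*) = g(t*)/(T + t*).
g'(t) = 0.47·140·t^-0.53. Setting 0.47·140·t^-0.53 = 140·t^0.47/(53+t) gives 0.47(53+t) = t, so 0.53·t = 0.47×53.
t* = 0.47×53/0.53 = 47 min.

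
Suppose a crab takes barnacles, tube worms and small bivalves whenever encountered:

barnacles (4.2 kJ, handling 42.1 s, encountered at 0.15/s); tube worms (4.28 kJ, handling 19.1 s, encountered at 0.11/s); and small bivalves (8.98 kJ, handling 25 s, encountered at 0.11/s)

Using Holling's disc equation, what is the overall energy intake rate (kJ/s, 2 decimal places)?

Energy encountered per unit search time: 0.15×4.2 + 0.11×4.28 + 0.11×8.98 = 2.089 kJ/s.
Handling time per unit search time: 0.15×42.1 + 0.11×19.1 + 0.11×25 = 11.17.
Rate = 2.089/(1 + 11.17) = 0.1717 kJ/s.

0.17 kJ/s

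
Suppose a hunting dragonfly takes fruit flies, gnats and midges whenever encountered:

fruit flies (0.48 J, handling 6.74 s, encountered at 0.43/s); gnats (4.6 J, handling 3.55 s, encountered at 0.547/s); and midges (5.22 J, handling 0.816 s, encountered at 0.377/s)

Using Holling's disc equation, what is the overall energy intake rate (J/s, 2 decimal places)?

R = (0.43×0.48 + 0.547×4.6 + 0.377×5.22) / (1 + 0.43×6.74 + 0.547×3.55 + 0.377×0.816) = 4.691/6.148 = 0.763 J/s.

0.76 J/s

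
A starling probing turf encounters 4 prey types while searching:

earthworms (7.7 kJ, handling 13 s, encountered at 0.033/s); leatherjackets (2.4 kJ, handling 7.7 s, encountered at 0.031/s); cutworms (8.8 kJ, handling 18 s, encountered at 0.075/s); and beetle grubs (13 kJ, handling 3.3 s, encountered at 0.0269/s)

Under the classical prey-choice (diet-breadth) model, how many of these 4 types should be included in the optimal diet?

Profitabilities (E/h, kJ/s): beetle grubs 3.94, earthworms 0.592, cutworms 0.489, leatherjackets 0.312. Add prey in this order while the next type's profitability exceeds the intake rate on those already taken.
Rate on top 1: 0.3212. earthworms: 0.592 > 0.3212 → include.
Rate on top 2: 0.3978. cutworms: 0.489 > 0.3978 → include.
Rate on top 3: 0.4407. leatherjackets: 0.312 < 0.4407 → exclude; stop.
Optimal diet: beetle grubs, earthworms, cutworms — 3 of 4 types.

3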